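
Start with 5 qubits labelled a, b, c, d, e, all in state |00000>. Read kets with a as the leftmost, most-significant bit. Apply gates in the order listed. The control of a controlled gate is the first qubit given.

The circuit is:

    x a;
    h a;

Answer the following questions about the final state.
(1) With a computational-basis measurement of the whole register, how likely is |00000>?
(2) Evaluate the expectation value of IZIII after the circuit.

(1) The probability of measuring |00000> is 1/2.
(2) The observable IZIII averages to 1.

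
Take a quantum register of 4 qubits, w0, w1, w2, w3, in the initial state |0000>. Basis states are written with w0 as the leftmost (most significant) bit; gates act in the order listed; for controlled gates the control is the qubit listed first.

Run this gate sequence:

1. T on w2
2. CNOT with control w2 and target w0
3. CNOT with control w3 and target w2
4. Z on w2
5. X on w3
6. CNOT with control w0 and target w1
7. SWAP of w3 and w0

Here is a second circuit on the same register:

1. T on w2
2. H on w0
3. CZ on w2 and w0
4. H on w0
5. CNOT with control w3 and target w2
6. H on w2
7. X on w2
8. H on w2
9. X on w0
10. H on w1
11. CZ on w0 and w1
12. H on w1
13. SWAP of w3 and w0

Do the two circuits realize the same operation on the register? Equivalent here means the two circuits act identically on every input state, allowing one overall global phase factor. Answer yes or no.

No: there is an input state on which the two circuits produce genuinely different outputs (not merely differing by a phase).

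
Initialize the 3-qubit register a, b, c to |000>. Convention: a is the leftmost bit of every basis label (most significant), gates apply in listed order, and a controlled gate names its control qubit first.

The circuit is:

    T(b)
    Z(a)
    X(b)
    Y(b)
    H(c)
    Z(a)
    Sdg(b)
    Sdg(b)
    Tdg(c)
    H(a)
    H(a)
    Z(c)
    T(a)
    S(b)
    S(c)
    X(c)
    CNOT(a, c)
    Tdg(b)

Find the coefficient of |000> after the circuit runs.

|000> carries amplitude sqrt(2)*exp(3*I*pi/4)/2 in the final state. Key observation: steps 10-11 multiply out to the identity, so the circuit reduces to the remaining gates.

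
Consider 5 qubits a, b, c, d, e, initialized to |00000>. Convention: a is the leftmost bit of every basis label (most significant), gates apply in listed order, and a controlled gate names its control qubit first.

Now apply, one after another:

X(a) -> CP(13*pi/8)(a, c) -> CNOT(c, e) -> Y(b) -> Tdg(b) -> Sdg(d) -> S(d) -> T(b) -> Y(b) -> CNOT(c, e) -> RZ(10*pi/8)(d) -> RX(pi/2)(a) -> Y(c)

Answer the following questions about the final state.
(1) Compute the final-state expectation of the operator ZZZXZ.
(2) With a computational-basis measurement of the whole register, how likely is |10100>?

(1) The observable ZZZXZ averages to 0. Key observation: steps 3-10 multiply out to the identity, so the circuit reduces to the remaining gates.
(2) A full measurement returns |10100> with probability 1/2.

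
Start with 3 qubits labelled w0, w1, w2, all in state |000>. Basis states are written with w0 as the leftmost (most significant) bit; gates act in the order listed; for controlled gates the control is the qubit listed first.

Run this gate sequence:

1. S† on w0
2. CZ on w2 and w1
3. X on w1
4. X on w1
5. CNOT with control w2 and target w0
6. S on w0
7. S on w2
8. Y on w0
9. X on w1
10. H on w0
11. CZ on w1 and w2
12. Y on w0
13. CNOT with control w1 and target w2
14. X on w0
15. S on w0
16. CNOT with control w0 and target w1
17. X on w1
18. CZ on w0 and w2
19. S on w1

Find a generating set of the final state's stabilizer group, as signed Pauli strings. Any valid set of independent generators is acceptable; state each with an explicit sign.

The stabilizer group can be generated by +XXI, +ZZI, -IIZ, among other valid generating sets.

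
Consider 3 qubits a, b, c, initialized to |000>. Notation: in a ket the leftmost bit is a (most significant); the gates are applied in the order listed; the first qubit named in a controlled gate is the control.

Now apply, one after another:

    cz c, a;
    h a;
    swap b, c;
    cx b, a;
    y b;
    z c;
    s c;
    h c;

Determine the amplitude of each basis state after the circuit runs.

After the circuit, the state carries amplitude 0 on |000>, 0 on |001>, I/2 on |010>, I/2 on |011>, 0 on |100>, 0 on |101>, I/2 on |110>, I/2 on |111>.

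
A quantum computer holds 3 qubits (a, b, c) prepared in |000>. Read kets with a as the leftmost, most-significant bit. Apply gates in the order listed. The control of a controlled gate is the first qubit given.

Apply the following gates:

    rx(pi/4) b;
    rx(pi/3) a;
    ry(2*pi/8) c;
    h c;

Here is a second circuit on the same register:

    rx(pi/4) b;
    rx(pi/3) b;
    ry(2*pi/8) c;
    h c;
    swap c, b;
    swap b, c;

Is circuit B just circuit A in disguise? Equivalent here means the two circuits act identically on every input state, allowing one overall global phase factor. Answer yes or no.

No: there is an input state on which the two circuits produce genuinely different outputs (not merely differing by a phase).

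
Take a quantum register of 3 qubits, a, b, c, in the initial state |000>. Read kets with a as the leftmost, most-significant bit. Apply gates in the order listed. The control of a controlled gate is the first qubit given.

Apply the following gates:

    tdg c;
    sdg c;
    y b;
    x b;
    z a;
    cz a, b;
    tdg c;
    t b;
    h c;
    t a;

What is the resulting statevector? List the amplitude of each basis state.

The resulting statevector has amplitude sqrt(2)*I/2 on |000>, sqrt(2)*I/2 on |001>, and 0 on every other basis state.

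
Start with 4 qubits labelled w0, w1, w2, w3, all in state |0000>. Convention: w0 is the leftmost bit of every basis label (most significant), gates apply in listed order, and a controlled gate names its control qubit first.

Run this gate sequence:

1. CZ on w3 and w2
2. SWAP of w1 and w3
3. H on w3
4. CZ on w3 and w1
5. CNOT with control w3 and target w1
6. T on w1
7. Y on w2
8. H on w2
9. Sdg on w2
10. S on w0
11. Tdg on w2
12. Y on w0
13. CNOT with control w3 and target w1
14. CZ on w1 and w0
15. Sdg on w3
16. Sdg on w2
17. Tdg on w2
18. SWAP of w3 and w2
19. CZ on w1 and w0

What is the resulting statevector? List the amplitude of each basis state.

The final amplitudes are -1/2 on |1000>, I/2 on |1001>, exp(3*I*pi/4)/2 on |1010>, exp(I*pi/4)/2 on |1011>, and 0 on every other basis state.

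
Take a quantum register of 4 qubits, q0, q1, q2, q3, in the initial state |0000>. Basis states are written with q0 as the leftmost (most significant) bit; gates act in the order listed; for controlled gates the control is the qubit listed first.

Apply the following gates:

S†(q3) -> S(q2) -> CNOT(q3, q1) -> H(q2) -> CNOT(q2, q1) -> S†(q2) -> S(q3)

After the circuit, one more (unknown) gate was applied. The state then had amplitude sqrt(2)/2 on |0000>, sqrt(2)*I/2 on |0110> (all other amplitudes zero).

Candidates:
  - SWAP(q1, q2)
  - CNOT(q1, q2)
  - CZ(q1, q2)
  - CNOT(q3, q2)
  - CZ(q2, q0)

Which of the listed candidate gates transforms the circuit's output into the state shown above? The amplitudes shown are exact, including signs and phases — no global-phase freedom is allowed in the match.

It was CZ(q1, q2) that produced the state shown.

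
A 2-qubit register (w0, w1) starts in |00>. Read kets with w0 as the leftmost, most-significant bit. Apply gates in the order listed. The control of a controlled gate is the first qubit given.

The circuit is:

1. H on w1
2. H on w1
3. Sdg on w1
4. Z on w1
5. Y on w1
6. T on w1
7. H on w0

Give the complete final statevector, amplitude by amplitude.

The resulting statevector has amplitude 0 on |00>, sqrt(2)*exp(3*I*pi/4)/2 on |01>, 0 on |10>, sqrt(2)*exp(3*I*pi/4)/2 on |11>. Key observation: the block from step 1 through step 2 cancels to the identity and can be dropped.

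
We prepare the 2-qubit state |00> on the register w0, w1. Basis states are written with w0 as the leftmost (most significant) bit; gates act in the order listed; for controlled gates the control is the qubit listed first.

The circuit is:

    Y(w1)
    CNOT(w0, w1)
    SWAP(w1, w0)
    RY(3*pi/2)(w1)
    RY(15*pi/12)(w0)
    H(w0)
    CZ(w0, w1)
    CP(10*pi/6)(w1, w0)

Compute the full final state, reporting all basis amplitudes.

The resulting statevector has amplitude I*sqrt(2 - sqrt(2))/4 + I*sqrt(sqrt(2) + 2)/4 on |00>, -I*sqrt(sqrt(2) + 2)/4 - I*sqrt(2 - sqrt(2))/4 on |01>, -I*sqrt(2 - sqrt(2))/4 + I*sqrt(sqrt(2) + 2)/4 on |10>, (-sqrt(2 - sqrt(2)) + sqrt(sqrt(2) + 2))*exp(I*pi/6)/4 on |11>.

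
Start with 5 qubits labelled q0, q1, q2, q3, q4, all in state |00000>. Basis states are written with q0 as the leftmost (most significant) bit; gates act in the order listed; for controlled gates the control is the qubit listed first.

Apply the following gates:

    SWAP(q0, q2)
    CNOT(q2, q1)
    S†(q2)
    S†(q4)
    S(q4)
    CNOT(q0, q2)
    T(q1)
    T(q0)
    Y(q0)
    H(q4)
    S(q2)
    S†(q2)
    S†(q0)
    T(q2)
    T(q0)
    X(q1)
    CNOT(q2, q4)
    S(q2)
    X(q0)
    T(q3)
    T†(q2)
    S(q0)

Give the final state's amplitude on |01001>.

The amplitude on |01001> is sqrt(2)*exp(I*pi/4)/2. Key observation: gates 11-12 undo each other exactly, leaving only the rest of the circuit to track.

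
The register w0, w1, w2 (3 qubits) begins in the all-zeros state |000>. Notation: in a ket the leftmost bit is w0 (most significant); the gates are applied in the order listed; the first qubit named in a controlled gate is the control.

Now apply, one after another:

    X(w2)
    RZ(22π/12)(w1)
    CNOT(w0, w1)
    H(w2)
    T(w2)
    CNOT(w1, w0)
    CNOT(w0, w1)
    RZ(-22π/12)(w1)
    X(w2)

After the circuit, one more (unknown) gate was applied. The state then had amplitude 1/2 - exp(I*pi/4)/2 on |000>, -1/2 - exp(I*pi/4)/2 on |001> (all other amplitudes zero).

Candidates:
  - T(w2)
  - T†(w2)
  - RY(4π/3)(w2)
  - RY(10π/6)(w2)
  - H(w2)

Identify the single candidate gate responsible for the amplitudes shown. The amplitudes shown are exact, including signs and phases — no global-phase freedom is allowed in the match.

The unique candidate consistent with the amplitudes is H(w2).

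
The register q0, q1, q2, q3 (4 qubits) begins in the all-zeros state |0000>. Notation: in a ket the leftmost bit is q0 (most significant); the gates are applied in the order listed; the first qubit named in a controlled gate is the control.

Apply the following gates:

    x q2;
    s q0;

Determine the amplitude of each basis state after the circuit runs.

After the circuit, the state carries amplitude 1 on |0010>, and 0 on every other basis state.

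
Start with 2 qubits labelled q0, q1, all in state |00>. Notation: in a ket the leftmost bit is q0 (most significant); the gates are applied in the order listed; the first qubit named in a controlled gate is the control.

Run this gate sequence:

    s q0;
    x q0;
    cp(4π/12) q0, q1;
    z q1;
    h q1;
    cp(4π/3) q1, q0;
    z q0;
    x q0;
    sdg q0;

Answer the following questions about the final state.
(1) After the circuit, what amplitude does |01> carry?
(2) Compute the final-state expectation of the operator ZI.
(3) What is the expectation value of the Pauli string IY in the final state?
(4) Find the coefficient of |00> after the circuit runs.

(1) The final state's coefficient on |01> equals sqrt(2)*exp(I*pi/3)/2.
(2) The observable ZI averages to 1.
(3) In the final state, IY has expectation -sqrt(3)/2.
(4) The amplitude on |00> is -sqrt(2)/2.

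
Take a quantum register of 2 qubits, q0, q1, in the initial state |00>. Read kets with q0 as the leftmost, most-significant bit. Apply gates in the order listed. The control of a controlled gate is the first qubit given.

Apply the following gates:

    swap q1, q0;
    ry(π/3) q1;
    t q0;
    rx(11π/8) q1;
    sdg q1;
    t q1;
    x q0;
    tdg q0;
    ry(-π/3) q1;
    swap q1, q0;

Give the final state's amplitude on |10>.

The final state's coefficient on |10> equals 0.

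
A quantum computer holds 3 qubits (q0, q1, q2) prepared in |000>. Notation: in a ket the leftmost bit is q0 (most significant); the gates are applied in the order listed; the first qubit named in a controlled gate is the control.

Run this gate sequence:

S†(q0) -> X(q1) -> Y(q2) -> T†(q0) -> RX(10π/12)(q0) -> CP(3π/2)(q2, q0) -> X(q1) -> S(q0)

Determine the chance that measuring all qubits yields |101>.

Outcome |101> occurs with probability sqrt(3)/4 + 1/2.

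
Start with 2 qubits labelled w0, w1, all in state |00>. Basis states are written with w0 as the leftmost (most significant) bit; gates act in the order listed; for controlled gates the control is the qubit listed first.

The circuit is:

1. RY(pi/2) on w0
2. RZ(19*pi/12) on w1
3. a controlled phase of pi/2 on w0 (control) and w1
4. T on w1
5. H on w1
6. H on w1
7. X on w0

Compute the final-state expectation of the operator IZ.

In the final state, IZ has expectation 1. Key observation: the block from step 5 through step 6 cancels to the identity and can be dropped.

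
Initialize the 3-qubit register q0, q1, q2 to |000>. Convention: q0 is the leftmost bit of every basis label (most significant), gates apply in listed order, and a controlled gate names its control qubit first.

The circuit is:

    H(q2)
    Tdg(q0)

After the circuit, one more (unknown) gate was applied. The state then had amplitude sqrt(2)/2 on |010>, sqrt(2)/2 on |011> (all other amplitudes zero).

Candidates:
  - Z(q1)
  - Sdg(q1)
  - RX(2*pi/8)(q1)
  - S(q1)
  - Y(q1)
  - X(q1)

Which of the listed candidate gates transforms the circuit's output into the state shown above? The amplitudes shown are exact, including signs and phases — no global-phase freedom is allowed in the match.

The applied gate was X(q1).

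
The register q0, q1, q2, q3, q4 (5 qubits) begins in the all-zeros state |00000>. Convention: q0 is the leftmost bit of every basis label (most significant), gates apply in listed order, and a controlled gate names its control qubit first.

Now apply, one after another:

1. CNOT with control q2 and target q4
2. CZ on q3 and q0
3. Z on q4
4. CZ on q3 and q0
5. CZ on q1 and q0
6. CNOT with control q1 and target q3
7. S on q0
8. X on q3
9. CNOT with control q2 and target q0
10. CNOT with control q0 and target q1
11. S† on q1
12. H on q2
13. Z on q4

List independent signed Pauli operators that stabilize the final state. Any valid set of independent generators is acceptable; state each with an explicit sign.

The final state is stabilized by the group generated by +IIXII, +ZIIII, +IZIII, -IIIZI, +IIIIZ; other independent generating sets are equally valid.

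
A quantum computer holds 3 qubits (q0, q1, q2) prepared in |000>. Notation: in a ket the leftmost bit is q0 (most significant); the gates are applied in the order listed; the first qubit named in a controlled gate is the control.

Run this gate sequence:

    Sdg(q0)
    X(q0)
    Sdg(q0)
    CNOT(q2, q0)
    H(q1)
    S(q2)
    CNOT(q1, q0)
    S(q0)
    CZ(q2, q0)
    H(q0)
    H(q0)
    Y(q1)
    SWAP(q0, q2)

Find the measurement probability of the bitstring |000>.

Outcome |000> occurs with probability 1/2.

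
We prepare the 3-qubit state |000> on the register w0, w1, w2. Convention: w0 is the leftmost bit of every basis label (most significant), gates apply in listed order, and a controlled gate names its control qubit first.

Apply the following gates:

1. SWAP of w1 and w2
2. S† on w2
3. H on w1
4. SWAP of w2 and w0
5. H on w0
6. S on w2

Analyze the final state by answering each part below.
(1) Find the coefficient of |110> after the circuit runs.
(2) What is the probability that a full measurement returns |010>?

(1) The amplitude on |110> is 1/2.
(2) Outcome |010> occurs with probability 1/4.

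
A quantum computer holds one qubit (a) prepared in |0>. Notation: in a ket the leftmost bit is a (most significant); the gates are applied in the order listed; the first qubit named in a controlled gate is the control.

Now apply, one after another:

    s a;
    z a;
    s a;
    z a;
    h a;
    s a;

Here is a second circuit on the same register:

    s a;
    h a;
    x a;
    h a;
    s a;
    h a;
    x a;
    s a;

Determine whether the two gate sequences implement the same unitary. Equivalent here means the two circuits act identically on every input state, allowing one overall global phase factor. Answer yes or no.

Yes — the two circuits implement the same unitary up to a global phase.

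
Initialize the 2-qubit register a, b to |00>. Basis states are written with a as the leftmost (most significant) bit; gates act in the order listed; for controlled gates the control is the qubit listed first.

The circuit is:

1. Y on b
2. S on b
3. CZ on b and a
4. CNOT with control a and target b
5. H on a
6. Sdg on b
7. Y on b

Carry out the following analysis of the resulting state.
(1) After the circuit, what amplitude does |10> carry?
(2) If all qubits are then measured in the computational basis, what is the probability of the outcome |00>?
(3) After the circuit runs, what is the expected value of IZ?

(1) The amplitude on |10> is sqrt(2)/2.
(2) The probability of measuring |00> is 1/2.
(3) The expectation value of IZ is 1.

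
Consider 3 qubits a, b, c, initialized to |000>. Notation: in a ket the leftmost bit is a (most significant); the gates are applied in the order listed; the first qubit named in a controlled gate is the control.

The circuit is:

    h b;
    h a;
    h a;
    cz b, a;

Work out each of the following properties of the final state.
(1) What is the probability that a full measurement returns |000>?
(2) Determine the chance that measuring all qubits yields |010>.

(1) The probability of measuring |000> is 1/2. Key observation: the block from step 2 through step 3 cancels to the identity and can be dropped.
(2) The probability of measuring |010> is 1/2.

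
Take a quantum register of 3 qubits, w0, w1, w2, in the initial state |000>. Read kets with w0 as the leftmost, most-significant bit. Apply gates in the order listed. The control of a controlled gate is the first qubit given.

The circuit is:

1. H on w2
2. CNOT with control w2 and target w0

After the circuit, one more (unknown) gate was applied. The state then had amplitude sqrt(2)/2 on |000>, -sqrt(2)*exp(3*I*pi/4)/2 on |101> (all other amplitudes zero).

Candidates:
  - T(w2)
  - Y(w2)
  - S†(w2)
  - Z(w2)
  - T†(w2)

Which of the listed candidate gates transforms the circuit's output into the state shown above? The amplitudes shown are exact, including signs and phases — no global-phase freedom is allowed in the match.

The unique candidate consistent with the amplitudes is T†(w2).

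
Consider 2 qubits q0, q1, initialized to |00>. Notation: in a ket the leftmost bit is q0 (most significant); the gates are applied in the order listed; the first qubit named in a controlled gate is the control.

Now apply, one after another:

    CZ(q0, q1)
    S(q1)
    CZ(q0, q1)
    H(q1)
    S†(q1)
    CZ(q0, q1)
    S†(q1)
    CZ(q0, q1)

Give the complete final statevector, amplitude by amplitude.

The resulting statevector has amplitude sqrt(2)/2 on |00>, -sqrt(2)/2 on |01>, 0 on |10>, 0 on |11>.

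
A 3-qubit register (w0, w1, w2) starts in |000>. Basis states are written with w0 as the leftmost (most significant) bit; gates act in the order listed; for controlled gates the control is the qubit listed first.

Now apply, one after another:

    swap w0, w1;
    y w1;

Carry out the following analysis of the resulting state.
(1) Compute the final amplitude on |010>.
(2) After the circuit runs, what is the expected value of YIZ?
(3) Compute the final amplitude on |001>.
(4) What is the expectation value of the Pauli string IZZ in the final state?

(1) The amplitude on |010> is I.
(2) The expectation value of YIZ is 0.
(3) The final state's coefficient on |001> equals 0.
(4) In the final state, IZZ has expectation -1.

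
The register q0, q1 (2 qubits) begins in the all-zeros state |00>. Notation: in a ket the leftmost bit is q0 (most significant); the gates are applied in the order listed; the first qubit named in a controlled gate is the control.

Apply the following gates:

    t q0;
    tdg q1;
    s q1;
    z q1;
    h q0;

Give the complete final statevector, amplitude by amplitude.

The final amplitudes are sqrt(2)/2 on |00>, 0 on |01>, sqrt(2)/2 on |10>, 0 on |11>.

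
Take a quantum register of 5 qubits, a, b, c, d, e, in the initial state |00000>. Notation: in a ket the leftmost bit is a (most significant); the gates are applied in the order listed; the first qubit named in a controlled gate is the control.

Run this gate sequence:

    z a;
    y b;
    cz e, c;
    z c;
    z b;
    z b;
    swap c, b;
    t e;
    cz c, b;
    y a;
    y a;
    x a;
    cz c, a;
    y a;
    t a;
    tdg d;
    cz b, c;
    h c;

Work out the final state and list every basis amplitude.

The final amplitudes are -sqrt(2)/2 on |00000>, sqrt(2)/2 on |00100>, and 0 on every other basis state.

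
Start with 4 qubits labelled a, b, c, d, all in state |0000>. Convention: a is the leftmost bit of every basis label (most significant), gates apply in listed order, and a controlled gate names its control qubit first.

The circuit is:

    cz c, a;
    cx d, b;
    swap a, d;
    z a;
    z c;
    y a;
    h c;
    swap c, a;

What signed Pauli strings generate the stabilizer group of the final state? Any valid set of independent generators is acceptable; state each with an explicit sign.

One valid set of independent stabilizer generators is +XIII, +IZII, -IIZI, +IIIZ (any independent generating set of the same group is equally correct).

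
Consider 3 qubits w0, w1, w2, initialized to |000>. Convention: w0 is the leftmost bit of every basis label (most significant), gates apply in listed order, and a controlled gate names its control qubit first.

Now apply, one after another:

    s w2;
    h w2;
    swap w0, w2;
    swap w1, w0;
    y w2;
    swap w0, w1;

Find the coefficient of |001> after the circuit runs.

|001> carries amplitude sqrt(2)*I/2 in the final state.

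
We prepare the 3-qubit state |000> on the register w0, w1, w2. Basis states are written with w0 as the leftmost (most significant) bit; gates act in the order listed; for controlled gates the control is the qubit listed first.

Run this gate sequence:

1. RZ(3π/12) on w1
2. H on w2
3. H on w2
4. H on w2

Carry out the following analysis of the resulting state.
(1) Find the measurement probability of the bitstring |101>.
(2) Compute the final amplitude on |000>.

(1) A full measurement returns |101> with probability 0.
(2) The amplitude on |000> is -sqrt(2)*exp(7*I*pi/8)/2.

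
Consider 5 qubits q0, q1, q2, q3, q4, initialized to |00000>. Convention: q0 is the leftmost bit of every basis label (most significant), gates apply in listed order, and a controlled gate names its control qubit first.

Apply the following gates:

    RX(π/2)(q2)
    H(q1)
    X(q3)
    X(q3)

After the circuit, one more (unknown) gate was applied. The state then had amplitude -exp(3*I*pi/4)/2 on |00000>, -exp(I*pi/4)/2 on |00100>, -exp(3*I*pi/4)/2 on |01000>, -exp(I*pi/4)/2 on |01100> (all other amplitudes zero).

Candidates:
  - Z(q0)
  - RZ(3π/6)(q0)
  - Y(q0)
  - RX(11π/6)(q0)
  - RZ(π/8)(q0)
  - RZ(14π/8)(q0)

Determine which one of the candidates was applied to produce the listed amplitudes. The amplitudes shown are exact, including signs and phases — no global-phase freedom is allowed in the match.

The unique candidate consistent with the amplitudes is RZ(3π/6)(q0). Key observation: the block from step 3 through step 4 cancels to the identity and can be dropped.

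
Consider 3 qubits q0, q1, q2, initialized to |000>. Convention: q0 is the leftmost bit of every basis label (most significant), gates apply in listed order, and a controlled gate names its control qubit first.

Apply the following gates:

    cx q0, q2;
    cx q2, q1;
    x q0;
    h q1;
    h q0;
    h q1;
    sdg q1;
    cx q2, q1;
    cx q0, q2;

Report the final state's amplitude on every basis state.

The resulting statevector has amplitude sqrt(2)/2 on |000>, -sqrt(2)/2 on |101>, and 0 on every other basis state.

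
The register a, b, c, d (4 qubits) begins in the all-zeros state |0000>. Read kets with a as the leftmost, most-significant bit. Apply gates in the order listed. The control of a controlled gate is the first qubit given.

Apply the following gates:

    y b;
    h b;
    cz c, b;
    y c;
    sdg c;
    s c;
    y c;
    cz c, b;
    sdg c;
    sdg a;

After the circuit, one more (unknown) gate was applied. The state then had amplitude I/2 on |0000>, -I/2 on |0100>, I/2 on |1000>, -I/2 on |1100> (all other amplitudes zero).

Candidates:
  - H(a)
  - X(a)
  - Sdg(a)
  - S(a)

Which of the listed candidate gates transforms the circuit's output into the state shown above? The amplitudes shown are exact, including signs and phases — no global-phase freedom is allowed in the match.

The applied gate was H(a). Key observation: steps 3-8 multiply out to the identity, so the circuit reduces to the remaining gates.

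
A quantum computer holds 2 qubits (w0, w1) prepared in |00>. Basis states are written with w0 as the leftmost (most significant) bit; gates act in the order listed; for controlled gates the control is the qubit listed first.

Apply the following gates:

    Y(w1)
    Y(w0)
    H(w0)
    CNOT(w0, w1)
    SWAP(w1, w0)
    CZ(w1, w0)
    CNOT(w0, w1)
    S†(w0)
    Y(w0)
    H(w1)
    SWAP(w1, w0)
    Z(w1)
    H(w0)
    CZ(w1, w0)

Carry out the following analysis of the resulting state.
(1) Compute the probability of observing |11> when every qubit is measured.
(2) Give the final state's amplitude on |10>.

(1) A full measurement returns |11> with probability 1/2.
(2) The final state's coefficient on |10> equals sqrt(2)/2.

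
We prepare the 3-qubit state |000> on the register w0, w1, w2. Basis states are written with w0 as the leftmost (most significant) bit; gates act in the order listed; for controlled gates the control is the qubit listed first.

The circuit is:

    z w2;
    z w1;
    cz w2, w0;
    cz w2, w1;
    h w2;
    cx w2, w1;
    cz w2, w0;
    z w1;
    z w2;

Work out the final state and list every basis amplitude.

After the circuit, the state carries amplitude sqrt(2)/2 on |000>, sqrt(2)/2 on |011>, and 0 on every other basis state.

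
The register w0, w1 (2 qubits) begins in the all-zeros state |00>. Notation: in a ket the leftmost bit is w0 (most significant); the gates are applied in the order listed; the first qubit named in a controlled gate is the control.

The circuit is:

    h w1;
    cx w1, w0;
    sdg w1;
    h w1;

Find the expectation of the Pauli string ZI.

In the final state, ZI has expectation 0.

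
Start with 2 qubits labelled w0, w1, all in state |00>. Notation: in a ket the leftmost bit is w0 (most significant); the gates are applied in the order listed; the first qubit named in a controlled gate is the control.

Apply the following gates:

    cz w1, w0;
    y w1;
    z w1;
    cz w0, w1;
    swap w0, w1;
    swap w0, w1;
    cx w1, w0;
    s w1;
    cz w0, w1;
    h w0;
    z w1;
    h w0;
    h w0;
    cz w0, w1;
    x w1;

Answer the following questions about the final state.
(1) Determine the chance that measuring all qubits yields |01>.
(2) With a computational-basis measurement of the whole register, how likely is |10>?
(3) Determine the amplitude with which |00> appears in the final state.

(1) A full measurement returns |01> with probability 0. Key observation: gates 5-6 undo each other exactly, leaving only the rest of the circuit to track.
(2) Outcome |10> occurs with probability 1/2.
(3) The amplitude on |00> is sqrt(2)/2.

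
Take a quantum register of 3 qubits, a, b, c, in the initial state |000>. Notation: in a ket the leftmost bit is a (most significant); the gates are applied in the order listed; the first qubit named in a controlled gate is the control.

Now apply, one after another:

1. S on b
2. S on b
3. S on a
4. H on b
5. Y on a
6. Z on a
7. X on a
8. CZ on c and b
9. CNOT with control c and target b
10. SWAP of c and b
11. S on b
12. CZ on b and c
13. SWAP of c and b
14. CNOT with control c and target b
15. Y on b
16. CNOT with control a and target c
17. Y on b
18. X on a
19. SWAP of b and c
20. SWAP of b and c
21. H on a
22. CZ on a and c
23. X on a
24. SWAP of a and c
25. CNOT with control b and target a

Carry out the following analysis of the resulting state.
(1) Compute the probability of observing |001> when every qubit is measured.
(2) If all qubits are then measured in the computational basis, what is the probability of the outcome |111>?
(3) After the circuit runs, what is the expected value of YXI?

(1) The probability of measuring |001> is 1/4.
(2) Outcome |111> occurs with probability 1/4.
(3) The expectation value of YXI is 0.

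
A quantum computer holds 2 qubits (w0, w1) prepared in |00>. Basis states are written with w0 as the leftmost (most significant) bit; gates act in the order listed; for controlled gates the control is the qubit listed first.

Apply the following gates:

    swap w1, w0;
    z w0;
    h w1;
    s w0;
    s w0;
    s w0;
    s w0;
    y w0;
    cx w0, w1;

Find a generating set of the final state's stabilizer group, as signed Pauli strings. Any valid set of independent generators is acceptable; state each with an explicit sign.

The final state is stabilized by the group generated by +IX, -ZI; other independent generating sets are equally valid. Key observation: the block from step 4 through step 7 cancels to the identity and can be dropped.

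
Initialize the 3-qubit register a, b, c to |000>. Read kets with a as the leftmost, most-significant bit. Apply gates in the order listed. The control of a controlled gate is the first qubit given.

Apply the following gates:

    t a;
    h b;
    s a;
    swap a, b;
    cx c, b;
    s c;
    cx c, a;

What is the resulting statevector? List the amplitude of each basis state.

The final amplitudes are sqrt(2)/2 on |000>, sqrt(2)/2 on |100>, and 0 on every other basis state.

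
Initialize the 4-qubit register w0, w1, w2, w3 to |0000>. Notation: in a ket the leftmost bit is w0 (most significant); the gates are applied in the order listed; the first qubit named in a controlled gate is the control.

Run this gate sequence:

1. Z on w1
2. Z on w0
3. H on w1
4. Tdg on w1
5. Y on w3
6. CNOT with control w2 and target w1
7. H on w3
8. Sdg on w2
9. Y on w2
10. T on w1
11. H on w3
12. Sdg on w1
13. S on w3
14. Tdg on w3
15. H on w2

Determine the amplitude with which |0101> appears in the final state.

|0101> carries amplitude exp(3*I*pi/4)/2 in the final state.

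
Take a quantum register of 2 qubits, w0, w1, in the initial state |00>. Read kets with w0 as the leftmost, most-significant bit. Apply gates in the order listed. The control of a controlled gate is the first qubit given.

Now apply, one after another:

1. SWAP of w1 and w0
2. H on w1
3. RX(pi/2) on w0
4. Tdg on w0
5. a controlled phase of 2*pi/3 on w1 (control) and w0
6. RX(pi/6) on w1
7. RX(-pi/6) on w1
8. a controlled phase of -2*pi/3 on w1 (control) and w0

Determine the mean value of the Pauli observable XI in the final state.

The observable XI averages to -sqrt(2)/2. Key observation: steps 5-8 multiply out to the identity, so the circuit reduces to the remaining gates.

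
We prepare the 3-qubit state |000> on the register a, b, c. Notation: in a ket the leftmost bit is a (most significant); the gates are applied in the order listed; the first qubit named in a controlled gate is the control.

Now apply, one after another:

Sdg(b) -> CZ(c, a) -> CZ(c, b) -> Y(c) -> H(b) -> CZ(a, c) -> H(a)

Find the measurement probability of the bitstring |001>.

Outcome |001> occurs with probability 1/4.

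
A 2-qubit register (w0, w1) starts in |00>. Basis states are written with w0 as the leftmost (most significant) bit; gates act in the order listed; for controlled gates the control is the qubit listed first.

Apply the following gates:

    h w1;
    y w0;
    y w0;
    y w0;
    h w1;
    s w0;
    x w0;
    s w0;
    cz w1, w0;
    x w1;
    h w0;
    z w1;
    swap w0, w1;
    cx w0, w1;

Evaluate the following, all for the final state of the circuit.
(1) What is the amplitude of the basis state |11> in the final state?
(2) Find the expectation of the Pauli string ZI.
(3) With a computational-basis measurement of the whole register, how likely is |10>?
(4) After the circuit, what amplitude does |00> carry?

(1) The amplitude on |11> is sqrt(2)/2.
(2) The observable ZI averages to -1.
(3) Outcome |10> occurs with probability 1/2.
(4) |00> carries amplitude 0 in the final state.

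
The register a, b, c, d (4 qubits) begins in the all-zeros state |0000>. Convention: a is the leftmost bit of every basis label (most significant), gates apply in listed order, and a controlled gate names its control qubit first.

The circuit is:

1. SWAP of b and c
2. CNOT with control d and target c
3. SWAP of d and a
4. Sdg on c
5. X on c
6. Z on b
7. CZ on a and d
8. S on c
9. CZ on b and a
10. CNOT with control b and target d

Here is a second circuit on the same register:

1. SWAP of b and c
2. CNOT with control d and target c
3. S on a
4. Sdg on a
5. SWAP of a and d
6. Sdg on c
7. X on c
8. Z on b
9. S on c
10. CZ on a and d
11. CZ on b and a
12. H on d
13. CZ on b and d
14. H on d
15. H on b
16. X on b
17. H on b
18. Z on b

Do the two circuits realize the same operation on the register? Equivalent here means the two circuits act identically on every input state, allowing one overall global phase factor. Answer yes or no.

Yes: on every input state the two circuits agree up to one overall phase factor.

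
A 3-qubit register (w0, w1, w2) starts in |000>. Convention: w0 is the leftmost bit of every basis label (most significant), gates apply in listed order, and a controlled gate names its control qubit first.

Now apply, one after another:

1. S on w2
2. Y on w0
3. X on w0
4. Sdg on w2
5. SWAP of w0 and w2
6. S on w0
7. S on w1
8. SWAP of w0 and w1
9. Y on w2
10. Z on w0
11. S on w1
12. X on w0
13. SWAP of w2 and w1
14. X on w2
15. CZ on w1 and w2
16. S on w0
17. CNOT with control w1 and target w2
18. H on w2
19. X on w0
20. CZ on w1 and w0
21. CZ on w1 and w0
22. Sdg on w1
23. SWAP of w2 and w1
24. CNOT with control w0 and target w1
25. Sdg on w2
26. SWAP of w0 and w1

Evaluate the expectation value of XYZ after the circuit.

In the final state, XYZ has expectation 0.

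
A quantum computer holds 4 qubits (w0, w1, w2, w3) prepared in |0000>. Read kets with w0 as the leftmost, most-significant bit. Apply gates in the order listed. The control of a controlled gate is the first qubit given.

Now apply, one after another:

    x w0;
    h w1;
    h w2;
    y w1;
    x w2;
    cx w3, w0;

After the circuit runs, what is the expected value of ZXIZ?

The observable ZXIZ averages to 1.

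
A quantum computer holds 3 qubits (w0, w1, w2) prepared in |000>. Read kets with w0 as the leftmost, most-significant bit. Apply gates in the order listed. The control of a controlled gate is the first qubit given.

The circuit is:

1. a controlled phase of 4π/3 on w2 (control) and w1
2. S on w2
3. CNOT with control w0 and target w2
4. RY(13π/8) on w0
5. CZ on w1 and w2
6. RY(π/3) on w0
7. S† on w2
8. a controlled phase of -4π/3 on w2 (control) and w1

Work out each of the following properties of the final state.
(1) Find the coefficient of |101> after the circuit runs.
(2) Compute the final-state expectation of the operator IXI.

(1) The final state's coefficient on |101> equals 0.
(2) The observable IXI averages to 0.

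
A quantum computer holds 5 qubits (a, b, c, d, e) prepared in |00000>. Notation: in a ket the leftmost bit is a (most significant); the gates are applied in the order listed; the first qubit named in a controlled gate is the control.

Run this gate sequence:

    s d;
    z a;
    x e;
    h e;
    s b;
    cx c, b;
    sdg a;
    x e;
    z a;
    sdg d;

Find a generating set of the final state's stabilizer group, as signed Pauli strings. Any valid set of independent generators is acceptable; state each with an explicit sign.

The final state is stabilized by the group generated by -IIIIX, +ZIIII, +IZIII, +IIZII, +IIIZI; other independent generating sets are equally valid.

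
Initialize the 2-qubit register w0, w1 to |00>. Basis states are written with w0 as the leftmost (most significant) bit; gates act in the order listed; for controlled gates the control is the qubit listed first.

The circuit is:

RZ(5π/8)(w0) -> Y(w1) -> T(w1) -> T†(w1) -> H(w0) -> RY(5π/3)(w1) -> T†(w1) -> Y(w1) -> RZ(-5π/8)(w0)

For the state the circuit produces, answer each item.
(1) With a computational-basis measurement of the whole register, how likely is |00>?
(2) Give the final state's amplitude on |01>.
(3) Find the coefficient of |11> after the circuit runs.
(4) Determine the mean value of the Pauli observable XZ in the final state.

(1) Outcome |00> occurs with probability 3/8.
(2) The final state's coefficient on |01> equals sqrt(2)/4.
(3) |11> carries amplitude -sqrt(2)*exp(3*I*pi/8)/4 in the final state.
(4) In the final state, XZ has expectation (-1 + exp(I*pi/4))*exp(3*I*pi/8)/4.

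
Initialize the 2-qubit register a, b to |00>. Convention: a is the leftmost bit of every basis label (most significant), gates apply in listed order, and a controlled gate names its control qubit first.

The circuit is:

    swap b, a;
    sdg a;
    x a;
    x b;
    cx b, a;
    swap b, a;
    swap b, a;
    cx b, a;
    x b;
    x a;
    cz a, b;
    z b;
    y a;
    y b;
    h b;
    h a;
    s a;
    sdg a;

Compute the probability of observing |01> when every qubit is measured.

A full measurement returns |01> with probability 1/4. Key observation: gates 3-10 undo each other exactly, leaving only the rest of the circuit to track.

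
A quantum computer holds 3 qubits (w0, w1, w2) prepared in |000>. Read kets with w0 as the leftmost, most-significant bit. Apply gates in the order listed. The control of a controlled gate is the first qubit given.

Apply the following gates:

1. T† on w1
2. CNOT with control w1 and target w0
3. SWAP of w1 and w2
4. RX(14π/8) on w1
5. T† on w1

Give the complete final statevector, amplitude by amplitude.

After the circuit, the state carries amplitude -sqrt(sqrt(2) + 2)/2 on |000>, -sqrt(2 - sqrt(2))*exp(I*pi/4)/2 on |010>, and 0 on every other basis state.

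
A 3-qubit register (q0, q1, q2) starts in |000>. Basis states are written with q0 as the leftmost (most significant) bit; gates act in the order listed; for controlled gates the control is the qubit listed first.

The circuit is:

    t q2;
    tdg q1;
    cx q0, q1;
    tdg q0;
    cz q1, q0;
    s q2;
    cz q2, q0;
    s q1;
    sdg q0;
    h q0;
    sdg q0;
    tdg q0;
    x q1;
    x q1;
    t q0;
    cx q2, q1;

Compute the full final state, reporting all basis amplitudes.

The resulting statevector has amplitude sqrt(2)/2 on |000>, -sqrt(2)*I/2 on |100>, and 0 on every other basis state.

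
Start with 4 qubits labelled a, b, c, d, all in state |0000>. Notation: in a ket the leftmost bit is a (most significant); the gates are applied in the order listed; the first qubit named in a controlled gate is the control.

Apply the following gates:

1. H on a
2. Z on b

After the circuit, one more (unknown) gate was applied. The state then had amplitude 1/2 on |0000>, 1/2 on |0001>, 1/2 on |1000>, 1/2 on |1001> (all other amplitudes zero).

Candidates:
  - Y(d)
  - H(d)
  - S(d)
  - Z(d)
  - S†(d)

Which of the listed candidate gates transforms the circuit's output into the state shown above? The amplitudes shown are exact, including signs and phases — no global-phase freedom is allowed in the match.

It was H(d) that produced the state shown.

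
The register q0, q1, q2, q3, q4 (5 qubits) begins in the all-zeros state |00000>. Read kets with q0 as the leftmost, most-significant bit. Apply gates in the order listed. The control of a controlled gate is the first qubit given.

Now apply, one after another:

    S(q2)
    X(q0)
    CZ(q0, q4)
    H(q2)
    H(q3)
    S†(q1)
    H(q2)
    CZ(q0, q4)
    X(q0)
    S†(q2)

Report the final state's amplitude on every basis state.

After the circuit, the state carries amplitude sqrt(2)/2 on |00000>, sqrt(2)/2 on |00010>, and 0 on every other basis state.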